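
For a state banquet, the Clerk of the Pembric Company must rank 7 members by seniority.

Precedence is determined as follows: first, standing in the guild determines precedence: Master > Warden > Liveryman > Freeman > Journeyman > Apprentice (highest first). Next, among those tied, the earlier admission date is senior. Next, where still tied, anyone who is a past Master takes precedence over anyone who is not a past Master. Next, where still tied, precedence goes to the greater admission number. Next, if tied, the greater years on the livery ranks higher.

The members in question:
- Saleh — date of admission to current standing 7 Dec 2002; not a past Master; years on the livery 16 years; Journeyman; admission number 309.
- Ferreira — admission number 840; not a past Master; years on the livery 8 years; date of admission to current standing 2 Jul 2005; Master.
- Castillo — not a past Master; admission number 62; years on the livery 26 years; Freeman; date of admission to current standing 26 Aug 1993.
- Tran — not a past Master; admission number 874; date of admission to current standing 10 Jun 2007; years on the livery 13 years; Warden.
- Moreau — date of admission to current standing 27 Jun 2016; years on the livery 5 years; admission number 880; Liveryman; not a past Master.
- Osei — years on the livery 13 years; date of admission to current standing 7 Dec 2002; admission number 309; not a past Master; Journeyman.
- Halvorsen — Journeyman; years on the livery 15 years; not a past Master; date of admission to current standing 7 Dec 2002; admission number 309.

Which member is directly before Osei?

Halvorsen

By standing in the guild: Ferreira (Master); then Tran (Warden); then Moreau (Liveryman); then Castillo (Freeman); then Saleh, Halvorsen and Osei (Journeyman).
Saleh, Halvorsen and Osei all have date of admission to current standing 7 Dec 2002, so the next rule applies.
Saleh, Halvorsen and Osei are each not a past Master, so the next rule applies.
Saleh, Halvorsen and Osei all have admission number 309, so the next rule applies.
Among Saleh, Halvorsen and Osei, by years on the livery (higher first): Saleh (16 years) before Halvorsen (15 years) before Osei (13 years).
Order: Ferreira, Tran, Moreau, Castillo, Saleh, Halvorsen, Osei.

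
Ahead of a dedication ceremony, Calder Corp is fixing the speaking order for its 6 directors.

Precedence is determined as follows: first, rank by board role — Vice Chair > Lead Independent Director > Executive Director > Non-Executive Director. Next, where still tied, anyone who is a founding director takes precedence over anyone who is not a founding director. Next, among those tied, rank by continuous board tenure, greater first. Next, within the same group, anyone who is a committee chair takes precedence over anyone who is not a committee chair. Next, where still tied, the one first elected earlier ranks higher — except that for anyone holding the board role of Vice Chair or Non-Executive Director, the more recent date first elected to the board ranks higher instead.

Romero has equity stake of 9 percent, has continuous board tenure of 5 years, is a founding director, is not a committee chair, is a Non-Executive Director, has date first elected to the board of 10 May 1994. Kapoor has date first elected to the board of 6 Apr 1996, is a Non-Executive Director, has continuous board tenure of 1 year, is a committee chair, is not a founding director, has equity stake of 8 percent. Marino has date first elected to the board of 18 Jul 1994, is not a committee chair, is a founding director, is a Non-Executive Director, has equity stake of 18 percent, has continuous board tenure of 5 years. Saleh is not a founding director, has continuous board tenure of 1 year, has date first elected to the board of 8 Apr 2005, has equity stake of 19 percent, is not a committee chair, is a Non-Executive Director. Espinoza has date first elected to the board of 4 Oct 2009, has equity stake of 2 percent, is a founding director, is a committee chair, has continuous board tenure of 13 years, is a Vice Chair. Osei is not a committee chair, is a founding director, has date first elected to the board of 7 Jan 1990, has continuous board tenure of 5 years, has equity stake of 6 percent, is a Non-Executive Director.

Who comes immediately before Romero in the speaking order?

Marino

By board role: Espinoza (Vice Chair); then Marino, Romero, Osei, Kapoor and Saleh (Non-Executive Director).
Among Marino, Romero, Osei, Kapoor and Saleh, a founding director before not a founding director: Marino, Romero and Osei (a founding director) before Kapoor and Saleh (not a founding director).
Marino, Romero and Osei all have continuous board tenure 5 years, so the next rule applies.
Marino, Romero and Osei are each not a committee chair, so the next rule applies.
Among Marino, Romero and Osei, by date first elected to the board (later first) (reversed rule for this group): Marino (18 Jul 1994) before Romero (10 May 1994) before Osei (7 Jan 1990).
Kapoor and Saleh both have continuous board tenure 1 year, so the next rule applies.
Among Kapoor and Saleh, a committee chair before not a committee chair: Kapoor (a committee chair) before Saleh (not a committee chair).
Order: Espinoza, Marino, Romero, Osei, Kapoor, Saleh.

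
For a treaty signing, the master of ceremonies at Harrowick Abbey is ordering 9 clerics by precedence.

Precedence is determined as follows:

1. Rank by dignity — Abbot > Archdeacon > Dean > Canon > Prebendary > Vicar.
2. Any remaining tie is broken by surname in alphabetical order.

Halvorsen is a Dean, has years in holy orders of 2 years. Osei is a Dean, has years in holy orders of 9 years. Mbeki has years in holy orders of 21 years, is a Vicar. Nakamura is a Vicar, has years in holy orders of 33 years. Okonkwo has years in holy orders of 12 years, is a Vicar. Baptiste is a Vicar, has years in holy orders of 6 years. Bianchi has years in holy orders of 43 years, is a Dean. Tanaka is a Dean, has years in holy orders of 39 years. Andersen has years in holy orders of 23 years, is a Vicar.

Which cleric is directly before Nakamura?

By dignity: Bianchi, Halvorsen, Osei and Tanaka (Dean); then Andersen, Baptiste, Mbeki, Nakamura and Okonkwo (Vicar).
Among Bianchi, Halvorsen, Osei and Tanaka, alphabetically by surname: Bianchi before Halvorsen before Osei before Tanaka.
Among Andersen, Baptiste, Mbeki, Nakamura and Okonkwo, alphabetically by surname: Andersen before Baptiste before Mbeki before Nakamura before Okonkwo.
Order: Bianchi, Halvorsen, Osei, Tanaka, Andersen, Baptiste, Mbeki, Nakamura, Okonkwo.

Mbeki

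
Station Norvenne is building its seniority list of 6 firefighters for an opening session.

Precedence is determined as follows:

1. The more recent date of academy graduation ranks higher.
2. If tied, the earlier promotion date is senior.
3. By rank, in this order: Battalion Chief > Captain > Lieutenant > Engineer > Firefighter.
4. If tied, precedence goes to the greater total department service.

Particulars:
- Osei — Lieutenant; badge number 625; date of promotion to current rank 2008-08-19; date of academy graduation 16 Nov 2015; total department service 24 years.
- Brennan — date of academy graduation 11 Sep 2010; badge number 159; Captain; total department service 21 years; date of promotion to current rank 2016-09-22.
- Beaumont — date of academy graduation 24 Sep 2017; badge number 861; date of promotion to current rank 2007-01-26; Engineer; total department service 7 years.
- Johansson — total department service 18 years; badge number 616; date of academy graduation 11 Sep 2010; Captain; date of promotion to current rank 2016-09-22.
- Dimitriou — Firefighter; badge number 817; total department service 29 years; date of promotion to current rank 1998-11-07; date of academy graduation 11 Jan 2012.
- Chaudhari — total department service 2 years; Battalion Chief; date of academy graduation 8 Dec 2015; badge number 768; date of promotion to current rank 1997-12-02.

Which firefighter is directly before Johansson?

Brennan

By date of academy graduation (later first): Beaumont (24 Sep 2017); then Chaudhari (8 Dec 2015); then Osei (16 Nov 2015); then Dimitriou (11 Jan 2012); then Brennan and Johansson (both 11 Sep 2010).
Brennan and Johansson both have date of promotion to current rank 2016-09-22, so the next rule applies.
Brennan and Johansson are each Captain, so the next rule applies.
Among Brennan and Johansson, by total department service (higher first): Brennan (21 years) before Johansson (18 years).
Order: Beaumont, Chaudhari, Osei, Dimitriou, Brennan, Johansson.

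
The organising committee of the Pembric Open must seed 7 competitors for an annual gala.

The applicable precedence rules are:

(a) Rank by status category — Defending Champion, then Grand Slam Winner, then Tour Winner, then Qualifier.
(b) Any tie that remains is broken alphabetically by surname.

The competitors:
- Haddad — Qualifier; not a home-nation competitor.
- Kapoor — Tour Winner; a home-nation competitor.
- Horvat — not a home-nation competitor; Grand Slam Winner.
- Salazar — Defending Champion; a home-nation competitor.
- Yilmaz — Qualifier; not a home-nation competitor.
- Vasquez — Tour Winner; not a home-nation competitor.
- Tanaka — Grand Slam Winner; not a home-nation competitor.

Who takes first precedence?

By status category: Salazar (Defending Champion); then Horvat and Tanaka (Grand Slam Winner); then Kapoor and Vasquez (Tour Winner); then Haddad and Yilmaz (Qualifier).
Among Horvat and Tanaka, alphabetically by surname: Horvat before Tanaka.
Among Kapoor and Vasquez, alphabetically by surname: Kapoor before Vasquez.
Among Haddad and Yilmaz, alphabetically by surname: Haddad before Yilmaz.
Order: Salazar, Horvat, Tanaka, Kapoor, Vasquez, Haddad, Yilmaz.

Salazar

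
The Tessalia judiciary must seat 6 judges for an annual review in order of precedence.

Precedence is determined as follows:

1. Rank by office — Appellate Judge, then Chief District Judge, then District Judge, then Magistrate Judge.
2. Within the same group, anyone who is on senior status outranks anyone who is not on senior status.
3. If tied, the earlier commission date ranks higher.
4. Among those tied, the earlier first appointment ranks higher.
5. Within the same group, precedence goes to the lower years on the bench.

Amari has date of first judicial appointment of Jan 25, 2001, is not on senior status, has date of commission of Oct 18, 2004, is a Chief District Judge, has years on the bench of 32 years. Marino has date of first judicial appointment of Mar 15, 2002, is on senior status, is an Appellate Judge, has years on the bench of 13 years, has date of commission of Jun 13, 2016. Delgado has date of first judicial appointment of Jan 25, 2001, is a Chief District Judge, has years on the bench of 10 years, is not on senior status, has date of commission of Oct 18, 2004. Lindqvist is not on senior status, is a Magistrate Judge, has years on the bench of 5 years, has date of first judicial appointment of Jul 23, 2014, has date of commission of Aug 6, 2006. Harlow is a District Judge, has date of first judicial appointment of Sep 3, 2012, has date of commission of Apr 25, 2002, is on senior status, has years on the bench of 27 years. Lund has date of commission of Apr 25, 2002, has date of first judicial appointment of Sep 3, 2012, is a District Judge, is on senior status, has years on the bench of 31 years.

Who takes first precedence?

By office: Marino (Appellate Judge); then Delgado and Amari (Chief District Judge); then Harlow and Lund (District Judge); then Lindqvist (Magistrate Judge).
Delgado and Amari are each not on senior status, so the next rule applies.
Delgado and Amari both have date of commission Oct 18, 2004, so the next rule applies.
Delgado and Amari both have date of first judicial appointment Jan 25, 2001, so the next rule applies.
Among Delgado and Amari, by years on the bench (lower first): Delgado (10 years) before Amari (32 years).
Harlow and Lund are each on senior status, so the next rule applies.
Harlow and Lund both have date of commission Apr 25, 2002, so the next rule applies.
Harlow and Lund both have date of first judicial appointment Sep 3, 2012, so the next rule applies.
Among Harlow and Lund, by years on the bench (lower first): Harlow (27 years) before Lund (31 years).
Order: Marino, Delgado, Amari, Harlow, Lund, Lindqvist.

Marino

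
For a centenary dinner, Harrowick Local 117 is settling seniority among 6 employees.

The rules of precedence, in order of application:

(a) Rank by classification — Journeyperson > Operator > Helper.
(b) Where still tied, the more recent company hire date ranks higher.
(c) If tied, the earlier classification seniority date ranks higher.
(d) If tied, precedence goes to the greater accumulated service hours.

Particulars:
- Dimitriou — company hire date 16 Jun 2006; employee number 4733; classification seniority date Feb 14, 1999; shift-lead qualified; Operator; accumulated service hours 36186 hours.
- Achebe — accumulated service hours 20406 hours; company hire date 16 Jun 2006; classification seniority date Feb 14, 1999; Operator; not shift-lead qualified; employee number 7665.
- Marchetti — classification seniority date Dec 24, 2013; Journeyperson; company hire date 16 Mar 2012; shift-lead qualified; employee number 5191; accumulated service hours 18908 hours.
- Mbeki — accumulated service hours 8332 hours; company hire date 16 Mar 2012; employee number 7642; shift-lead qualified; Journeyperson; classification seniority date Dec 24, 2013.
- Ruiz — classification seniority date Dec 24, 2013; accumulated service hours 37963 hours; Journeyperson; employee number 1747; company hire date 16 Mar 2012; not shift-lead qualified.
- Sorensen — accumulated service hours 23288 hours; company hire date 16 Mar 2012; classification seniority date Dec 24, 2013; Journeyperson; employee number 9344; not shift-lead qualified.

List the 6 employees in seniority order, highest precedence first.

Ruiz, Sorensen, Marchetti, Mbeki, Dimitriou, Achebe

By classification: Ruiz, Sorensen, Marchetti and Mbeki (Journeyperson); then Dimitriou and Achebe (Operator).
Ruiz, Sorensen, Marchetti and Mbeki all have company hire date 16 Mar 2012, so the next rule applies.
Ruiz, Sorensen, Marchetti and Mbeki all have classification seniority date Dec 24, 2013, so the next rule applies.
Among Ruiz, Sorensen, Marchetti and Mbeki, by accumulated service hours (higher first): Ruiz (37963 hours) before Sorensen (23288 hours) before Marchetti (18908 hours) before Mbeki (8332 hours).
Dimitriou and Achebe both have company hire date 16 Jun 2006, so the next rule applies.
Dimitriou and Achebe both have classification seniority date Feb 14, 1999, so the next rule applies.
Among Dimitriou and Achebe, by accumulated service hours (higher first): Dimitriou (36186 hours) before Achebe (20406 hours).
Full order: Ruiz, Sorensen, Marchetti, Mbeki, Dimitriou, Achebe.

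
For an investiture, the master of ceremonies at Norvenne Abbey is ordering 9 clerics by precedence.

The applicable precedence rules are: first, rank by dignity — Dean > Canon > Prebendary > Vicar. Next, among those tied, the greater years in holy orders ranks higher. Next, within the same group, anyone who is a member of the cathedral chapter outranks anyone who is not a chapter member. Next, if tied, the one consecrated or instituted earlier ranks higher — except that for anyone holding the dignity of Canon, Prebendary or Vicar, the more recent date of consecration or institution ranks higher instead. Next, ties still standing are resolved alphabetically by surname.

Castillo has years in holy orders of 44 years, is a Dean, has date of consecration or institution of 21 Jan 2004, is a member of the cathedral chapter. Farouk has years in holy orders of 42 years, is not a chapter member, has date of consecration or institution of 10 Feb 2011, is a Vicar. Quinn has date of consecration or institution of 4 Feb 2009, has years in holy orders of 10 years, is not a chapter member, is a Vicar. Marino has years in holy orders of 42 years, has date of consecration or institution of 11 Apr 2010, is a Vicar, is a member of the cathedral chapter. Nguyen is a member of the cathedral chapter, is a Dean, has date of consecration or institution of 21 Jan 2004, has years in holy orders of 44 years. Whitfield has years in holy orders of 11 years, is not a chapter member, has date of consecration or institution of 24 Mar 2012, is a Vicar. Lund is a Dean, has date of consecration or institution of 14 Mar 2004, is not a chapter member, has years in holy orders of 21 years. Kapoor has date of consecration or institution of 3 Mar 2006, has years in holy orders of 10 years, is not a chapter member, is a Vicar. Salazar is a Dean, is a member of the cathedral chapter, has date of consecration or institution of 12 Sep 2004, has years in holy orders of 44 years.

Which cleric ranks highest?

Castillo

By dignity: Castillo, Nguyen, Salazar and Lund (Dean); then Marino, Farouk, Whitfield, Quinn and Kapoor (Vicar).
Among Castillo, Nguyen, Salazar and Lund, by years in holy orders (higher first): Castillo, Nguyen and Salazar (44 years) before Lund (21 years).
Castillo, Nguyen and Salazar are each a member of the cathedral chapter, so the next rule applies.
Among Castillo, Nguyen and Salazar, by date of consecration or institution (earlier first): Castillo and Nguyen (21 Jan 2004) before Salazar (12 Sep 2004).
Among Castillo and Nguyen, alphabetically by surname: Castillo before Nguyen.
Among Marino, Farouk, Whitfield, Quinn and Kapoor, by years in holy orders (higher first): Marino and Farouk (42 years) before Whitfield (11 years) before Quinn and Kapoor (10 years).
Among Marino and Farouk, a member of the cathedral chapter before not a chapter member: Marino (a member of the cathedral chapter) before Farouk (not a chapter member).
Quinn and Kapoor are each not a chapter member, so the next rule applies.
Among Quinn and Kapoor, by date of consecration or institution (later first) (reversed rule for this group): Quinn (4 Feb 2009) before Kapoor (3 Mar 2006).
Order: Castillo, Nguyen, Salazar, Lund, Marino, Farouk, Whitfield, Quinn, Kapoor.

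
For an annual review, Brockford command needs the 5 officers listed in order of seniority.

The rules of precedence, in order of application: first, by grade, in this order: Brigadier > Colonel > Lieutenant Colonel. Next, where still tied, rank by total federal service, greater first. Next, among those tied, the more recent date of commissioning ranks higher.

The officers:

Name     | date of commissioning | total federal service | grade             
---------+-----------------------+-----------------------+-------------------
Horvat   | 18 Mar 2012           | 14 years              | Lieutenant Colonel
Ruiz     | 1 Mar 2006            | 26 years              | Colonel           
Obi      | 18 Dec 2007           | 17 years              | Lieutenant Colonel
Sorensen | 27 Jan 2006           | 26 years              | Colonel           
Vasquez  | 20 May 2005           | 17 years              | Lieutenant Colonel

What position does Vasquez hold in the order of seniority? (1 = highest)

By grade: Ruiz and Sorensen (Colonel); then Obi, Vasquez and Horvat (Lieutenant Colonel).
Ruiz and Sorensen both have total federal service 26 years, so the next rule applies.
Among Ruiz and Sorensen, by date of commissioning (later first): Ruiz (1 Mar 2006) before Sorensen (27 Jan 2006).
Among Obi, Vasquez and Horvat, by total federal service (higher first): Obi and Vasquez (17 years) before Horvat (14 years).
Among Obi and Vasquez, by date of commissioning (later first): Obi (18 Dec 2007) before Vasquez (20 May 2005).
Order: Ruiz, Sorensen, Obi, Vasquez, Horvat. So position 4.

4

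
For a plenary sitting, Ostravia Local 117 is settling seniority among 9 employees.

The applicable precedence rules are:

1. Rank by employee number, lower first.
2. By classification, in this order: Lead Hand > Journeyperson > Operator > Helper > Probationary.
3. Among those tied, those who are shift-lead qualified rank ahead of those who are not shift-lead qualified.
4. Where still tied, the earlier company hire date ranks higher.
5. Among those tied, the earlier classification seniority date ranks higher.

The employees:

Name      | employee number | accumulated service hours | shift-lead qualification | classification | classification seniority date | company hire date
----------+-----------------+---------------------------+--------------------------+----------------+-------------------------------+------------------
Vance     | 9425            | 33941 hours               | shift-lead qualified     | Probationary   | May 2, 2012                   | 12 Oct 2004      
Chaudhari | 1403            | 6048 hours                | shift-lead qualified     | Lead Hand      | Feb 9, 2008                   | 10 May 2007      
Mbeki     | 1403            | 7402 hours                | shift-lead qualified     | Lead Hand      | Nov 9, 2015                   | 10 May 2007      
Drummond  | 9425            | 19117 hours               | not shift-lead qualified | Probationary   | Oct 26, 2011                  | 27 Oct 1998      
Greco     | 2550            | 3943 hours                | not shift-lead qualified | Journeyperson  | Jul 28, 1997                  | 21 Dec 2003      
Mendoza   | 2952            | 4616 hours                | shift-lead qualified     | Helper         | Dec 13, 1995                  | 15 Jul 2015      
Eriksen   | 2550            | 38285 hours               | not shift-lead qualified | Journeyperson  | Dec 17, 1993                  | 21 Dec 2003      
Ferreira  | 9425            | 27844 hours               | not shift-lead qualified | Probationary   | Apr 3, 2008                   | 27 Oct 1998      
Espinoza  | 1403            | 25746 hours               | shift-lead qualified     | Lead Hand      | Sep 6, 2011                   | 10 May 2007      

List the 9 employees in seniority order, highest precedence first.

Chaudhari, Espinoza, Mbeki, Eriksen, Greco, Mendoza, Vance, Ferreira, Drummond

By employee number (lower first): Chaudhari, Espinoza and Mbeki (each 1403); then Eriksen and Greco (both 2550); then Mendoza (2952); then Vance, Ferreira and Drummond (each 9425).
Chaudhari, Espinoza and Mbeki are each Lead Hand, so the next rule applies.
Chaudhari, Espinoza and Mbeki are each shift-lead qualified, so the next rule applies.
Chaudhari, Espinoza and Mbeki all have company hire date 10 May 2007, so the next rule applies.
Among Chaudhari, Espinoza and Mbeki, by classification seniority date (earlier first): Chaudhari (Feb 9, 2008) before Espinoza (Sep 6, 2011) before Mbeki (Nov 9, 2015).
Eriksen and Greco are each Journeyperson, so the next rule applies.
Eriksen and Greco are each not shift-lead qualified, so the next rule applies.
Eriksen and Greco both have company hire date 21 Dec 2003, so the next rule applies.
Among Eriksen and Greco, by classification seniority date (earlier first): Eriksen (Dec 17, 1993) before Greco (Jul 28, 1997).
Vance, Ferreira and Drummond are each Probationary, so the next rule applies.
Among Vance, Ferreira and Drummond, shift-lead qualified before not shift-lead qualified: Vance (shift-lead qualified) before Ferreira and Drummond (not shift-lead qualified).
Ferreira and Drummond both have company hire date 27 Oct 1998, so the next rule applies.
Among Ferreira and Drummond, by classification seniority date (earlier first): Ferreira (Apr 3, 2008) before Drummond (Oct 26, 2011).
Full order: Chaudhari, Espinoza, Mbeki, Eriksen, Greco, Mendoza, Vance, Ferreira, Drummond.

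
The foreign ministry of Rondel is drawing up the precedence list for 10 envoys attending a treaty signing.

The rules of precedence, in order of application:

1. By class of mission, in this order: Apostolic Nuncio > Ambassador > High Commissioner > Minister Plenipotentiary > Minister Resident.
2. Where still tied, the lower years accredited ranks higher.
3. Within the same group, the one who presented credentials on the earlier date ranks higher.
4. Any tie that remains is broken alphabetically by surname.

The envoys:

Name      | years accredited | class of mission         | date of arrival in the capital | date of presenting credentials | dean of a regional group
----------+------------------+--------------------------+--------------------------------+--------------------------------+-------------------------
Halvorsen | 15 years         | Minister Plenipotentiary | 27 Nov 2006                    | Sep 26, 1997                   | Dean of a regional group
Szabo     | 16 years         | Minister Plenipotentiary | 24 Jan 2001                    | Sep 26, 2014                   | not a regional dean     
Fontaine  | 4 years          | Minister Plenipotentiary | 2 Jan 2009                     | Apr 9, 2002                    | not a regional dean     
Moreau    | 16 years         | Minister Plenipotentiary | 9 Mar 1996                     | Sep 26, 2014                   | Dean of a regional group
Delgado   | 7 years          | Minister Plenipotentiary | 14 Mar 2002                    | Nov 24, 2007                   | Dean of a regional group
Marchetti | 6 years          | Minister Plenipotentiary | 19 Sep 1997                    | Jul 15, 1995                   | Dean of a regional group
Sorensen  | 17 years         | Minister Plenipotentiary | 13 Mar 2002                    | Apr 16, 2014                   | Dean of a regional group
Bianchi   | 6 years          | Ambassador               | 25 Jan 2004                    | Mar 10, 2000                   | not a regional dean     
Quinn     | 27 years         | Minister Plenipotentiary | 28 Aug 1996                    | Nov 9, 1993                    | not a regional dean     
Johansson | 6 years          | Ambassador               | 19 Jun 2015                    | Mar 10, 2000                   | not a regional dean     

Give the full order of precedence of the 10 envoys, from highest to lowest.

Bianchi, Johansson, Fontaine, Marchetti, Delgado, Halvorsen, Moreau, Szabo, Sorensen, Quinn

By class of mission: Bianchi and Johansson (Ambassador); then Fontaine, Marchetti, Delgado, Halvorsen, Moreau, Szabo, Sorensen and Quinn (Minister Plenipotentiary).
Bianchi and Johansson both have years accredited 6 years, so the next rule applies.
Bianchi and Johansson both have date of presenting credentials Mar 10, 2000, so the next rule applies.
Among Bianchi and Johansson, alphabetically by surname: Bianchi before Johansson.
Among Fontaine, Marchetti, Delgado, Halvorsen, Moreau, Szabo, Sorensen and Quinn, by years accredited (lower first): Fontaine (4 years) before Marchetti (6 years) before Delgado (7 years) before Halvorsen (15 years) before Moreau and Szabo (16 years) before Sorensen (17 years) before Quinn (27 years).
Moreau and Szabo both have date of presenting credentials Sep 26, 2014, so the next rule applies.
Among Moreau and Szabo, alphabetically by surname: Moreau before Szabo.
Full order: Bianchi, Johansson, Fontaine, Marchetti, Delgado, Halvorsen, Moreau, Szabo, Sorensen, Quinn.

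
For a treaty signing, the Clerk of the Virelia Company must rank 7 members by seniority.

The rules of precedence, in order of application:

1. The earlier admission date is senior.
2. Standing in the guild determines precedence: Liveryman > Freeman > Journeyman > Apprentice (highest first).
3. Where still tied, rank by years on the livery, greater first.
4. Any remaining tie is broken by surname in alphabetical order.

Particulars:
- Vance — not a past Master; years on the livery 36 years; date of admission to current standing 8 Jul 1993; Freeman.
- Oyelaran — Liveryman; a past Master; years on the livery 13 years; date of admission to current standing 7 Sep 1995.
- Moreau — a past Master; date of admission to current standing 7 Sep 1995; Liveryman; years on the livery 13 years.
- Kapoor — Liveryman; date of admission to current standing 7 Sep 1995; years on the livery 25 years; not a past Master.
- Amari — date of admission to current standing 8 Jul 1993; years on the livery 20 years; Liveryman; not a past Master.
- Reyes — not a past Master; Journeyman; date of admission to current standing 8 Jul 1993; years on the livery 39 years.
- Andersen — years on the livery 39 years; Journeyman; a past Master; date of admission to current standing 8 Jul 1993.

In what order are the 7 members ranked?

By date of admission to current standing (earlier first): Amari, Vance, Andersen and Reyes (each 8 Jul 1993); then Kapoor, Moreau and Oyelaran (each 7 Sep 1995).
Among Amari, Vance, Andersen and Reyes, by standing in the guild: Amari (Liveryman) before Vance (Freeman) before Andersen and Reyes (Journeyman).
Andersen and Reyes both have years on the livery 39 years, so the next rule applies.
Among Andersen and Reyes, alphabetically by surname: Andersen before Reyes.
Kapoor, Moreau and Oyelaran are each Liveryman, so the next rule applies.
Among Kapoor, Moreau and Oyelaran, by years on the livery (higher first): Kapoor (25 years) before Moreau and Oyelaran (13 years).
Among Moreau and Oyelaran, alphabetically by surname: Moreau before Oyelaran.
Full order: Amari, Vance, Andersen, Reyes, Kapoor, Moreau, Oyelaran.

Amari, Vance, Andersen, Reyes, Kapoor, Moreau, Oyelaran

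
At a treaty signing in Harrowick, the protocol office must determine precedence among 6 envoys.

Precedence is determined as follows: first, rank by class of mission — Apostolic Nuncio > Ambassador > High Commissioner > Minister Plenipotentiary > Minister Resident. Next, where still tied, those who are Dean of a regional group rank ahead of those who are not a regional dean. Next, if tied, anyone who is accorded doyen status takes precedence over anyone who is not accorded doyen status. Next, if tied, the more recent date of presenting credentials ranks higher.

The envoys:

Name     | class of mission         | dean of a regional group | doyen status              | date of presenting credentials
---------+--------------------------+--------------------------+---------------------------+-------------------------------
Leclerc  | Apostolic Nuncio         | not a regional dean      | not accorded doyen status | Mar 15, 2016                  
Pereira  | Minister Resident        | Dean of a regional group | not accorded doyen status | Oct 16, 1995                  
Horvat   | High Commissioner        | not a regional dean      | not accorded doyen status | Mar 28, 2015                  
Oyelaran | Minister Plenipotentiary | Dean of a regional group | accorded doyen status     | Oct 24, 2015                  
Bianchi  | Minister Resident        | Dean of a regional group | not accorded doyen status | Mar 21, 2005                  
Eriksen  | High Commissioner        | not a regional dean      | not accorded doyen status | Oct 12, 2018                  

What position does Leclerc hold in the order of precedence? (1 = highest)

By class of mission: Leclerc (Apostolic Nuncio); then Eriksen and Horvat (High Commissioner); then Oyelaran (Minister Plenipotentiary); then Bianchi and Pereira (Minister Resident).
Eriksen and Horvat are each not a regional dean, so the next rule applies.
Eriksen and Horvat are each not accorded doyen status, so the next rule applies.
Among Eriksen and Horvat, by date of presenting credentials (later first): Eriksen (Oct 12, 2018) before Horvat (Mar 28, 2015).
Bianchi and Pereira are each Dean of a regional group, so the next rule applies.
Bianchi and Pereira are each not accorded doyen status, so the next rule applies.
Among Bianchi and Pereira, by date of presenting credentials (later first): Bianchi (Mar 21, 2005) before Pereira (Oct 16, 1995).
Order: Leclerc, Eriksen, Horvat, Oyelaran, Bianchi, Pereira. So position 1.

1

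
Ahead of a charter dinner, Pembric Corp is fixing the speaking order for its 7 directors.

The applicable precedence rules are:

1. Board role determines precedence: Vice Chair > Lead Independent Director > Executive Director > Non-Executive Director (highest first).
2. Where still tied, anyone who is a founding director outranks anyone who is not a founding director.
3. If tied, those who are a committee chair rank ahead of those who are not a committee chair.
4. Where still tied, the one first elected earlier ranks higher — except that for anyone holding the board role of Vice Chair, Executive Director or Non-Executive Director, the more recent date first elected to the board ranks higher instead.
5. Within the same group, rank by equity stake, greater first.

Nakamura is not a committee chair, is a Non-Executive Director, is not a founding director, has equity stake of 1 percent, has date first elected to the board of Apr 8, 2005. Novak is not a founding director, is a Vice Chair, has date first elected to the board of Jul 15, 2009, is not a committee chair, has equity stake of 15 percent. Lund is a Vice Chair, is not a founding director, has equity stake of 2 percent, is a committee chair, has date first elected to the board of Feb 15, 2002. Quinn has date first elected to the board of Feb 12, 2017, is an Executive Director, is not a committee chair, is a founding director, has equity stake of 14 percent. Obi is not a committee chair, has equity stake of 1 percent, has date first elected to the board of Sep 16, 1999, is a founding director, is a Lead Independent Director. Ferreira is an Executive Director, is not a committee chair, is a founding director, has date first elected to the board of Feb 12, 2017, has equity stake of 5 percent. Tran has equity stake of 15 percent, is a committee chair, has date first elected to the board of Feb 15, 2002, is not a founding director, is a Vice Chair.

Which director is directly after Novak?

Obi

By board role: Tran, Lund and Novak (Vice Chair); then Obi (Lead Independent Director); then Quinn and Ferreira (Executive Director); then Nakamura (Non-Executive Director).
Tran, Lund and Novak are each not a founding director, so the next rule applies.
Among Tran, Lund and Novak, a committee chair before not a committee chair: Tran and Lund (a committee chair) before Novak (not a committee chair).
Tran and Lund both have date first elected to the board Feb 15, 2002, so the next rule applies.
Among Tran and Lund, by equity stake (higher first): Tran (15 percent) before Lund (2 percent).
Quinn and Ferreira are each a founding director, so the next rule applies.
Quinn and Ferreira are each not a committee chair, so the next rule applies.
Quinn and Ferreira both have date first elected to the board Feb 12, 2017, so the next rule applies.
Among Quinn and Ferreira, by equity stake (higher first): Quinn (14 percent) before Ferreira (5 percent).
Order: Tran, Lund, Novak, Obi, Quinn, Ferreira, Nakamura.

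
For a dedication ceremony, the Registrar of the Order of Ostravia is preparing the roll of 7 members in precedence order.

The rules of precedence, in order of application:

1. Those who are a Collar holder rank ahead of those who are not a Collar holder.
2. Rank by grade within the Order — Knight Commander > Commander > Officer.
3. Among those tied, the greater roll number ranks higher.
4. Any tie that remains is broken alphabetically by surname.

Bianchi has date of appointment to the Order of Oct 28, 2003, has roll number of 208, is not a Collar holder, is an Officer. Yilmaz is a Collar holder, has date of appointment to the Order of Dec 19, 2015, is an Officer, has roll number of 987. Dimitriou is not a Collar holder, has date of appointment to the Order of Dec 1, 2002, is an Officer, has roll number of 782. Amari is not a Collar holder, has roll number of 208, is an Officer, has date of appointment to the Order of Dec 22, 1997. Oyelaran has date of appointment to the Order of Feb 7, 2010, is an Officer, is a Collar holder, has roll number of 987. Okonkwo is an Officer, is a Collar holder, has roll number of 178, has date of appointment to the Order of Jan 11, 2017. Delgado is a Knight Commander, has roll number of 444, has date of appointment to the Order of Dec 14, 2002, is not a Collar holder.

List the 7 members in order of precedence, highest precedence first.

By the first rule: Oyelaran, Yilmaz and Okonkwo (each a Collar holder); then Delgado, Dimitriou, Amari and Bianchi (each not a Collar holder).
Oyelaran, Yilmaz and Okonkwo are each Officer, so the next rule applies.
Among Oyelaran, Yilmaz and Okonkwo, by roll number (higher first): Oyelaran and Yilmaz (987) before Okonkwo (178).
Among Oyelaran and Yilmaz, alphabetically by surname: Oyelaran before Yilmaz.
Among Delgado, Dimitriou, Amari and Bianchi, by grade within the Order: Delgado (Knight Commander) before Dimitriou, Amari and Bianchi (Officer).
Among Dimitriou, Amari and Bianchi, by roll number (higher first): Dimitriou (782) before Amari and Bianchi (208).
Among Amari and Bianchi, alphabetically by surname: Amari before Bianchi.
Full order: Oyelaran, Yilmaz, Okonkwo, Delgado, Dimitriou, Amari, Bianchi.

Oyelaran, Yilmaz, Okonkwo, Delgado, Dimitriou, Amari, Bianchi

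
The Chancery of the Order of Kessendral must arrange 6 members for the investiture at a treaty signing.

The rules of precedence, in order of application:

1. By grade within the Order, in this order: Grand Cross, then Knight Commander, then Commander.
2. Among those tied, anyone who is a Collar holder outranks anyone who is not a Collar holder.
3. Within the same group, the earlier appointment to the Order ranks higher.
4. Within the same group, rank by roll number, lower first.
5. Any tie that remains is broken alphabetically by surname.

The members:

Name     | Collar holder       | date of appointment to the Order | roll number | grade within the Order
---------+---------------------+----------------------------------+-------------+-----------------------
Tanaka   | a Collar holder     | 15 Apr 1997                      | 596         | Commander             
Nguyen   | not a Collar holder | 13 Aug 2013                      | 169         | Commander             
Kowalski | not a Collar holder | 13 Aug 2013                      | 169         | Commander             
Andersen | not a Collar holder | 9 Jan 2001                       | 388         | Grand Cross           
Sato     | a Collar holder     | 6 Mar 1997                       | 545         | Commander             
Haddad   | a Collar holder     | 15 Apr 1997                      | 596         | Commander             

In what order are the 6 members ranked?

By grade within the Order: Andersen (Grand Cross); then Sato, Haddad, Tanaka, Kowalski and Nguyen (Commander).
Among Sato, Haddad, Tanaka, Kowalski and Nguyen, a Collar holder before not a Collar holder: Sato, Haddad and Tanaka (a Collar holder) before Kowalski and Nguyen (not a Collar holder).
Among Sato, Haddad and Tanaka, by date of appointment to the Order (earlier first): Sato (6 Mar 1997) before Haddad and Tanaka (15 Apr 1997).
Haddad and Tanaka both have roll number 596, so the next rule applies.
Among Haddad and Tanaka, alphabetically by surname: Haddad before Tanaka.
Kowalski and Nguyen both have date of appointment to the Order 13 Aug 2013, so the next rule applies.
Kowalski and Nguyen both have roll number 169, so the next rule applies.
Among Kowalski and Nguyen, alphabetically by surname: Kowalski before Nguyen.
Full order: Andersen, Sato, Haddad, Tanaka, Kowalski, Nguyen.

Andersen, Sato, Haddad, Tanaka, Kowalski, Nguyen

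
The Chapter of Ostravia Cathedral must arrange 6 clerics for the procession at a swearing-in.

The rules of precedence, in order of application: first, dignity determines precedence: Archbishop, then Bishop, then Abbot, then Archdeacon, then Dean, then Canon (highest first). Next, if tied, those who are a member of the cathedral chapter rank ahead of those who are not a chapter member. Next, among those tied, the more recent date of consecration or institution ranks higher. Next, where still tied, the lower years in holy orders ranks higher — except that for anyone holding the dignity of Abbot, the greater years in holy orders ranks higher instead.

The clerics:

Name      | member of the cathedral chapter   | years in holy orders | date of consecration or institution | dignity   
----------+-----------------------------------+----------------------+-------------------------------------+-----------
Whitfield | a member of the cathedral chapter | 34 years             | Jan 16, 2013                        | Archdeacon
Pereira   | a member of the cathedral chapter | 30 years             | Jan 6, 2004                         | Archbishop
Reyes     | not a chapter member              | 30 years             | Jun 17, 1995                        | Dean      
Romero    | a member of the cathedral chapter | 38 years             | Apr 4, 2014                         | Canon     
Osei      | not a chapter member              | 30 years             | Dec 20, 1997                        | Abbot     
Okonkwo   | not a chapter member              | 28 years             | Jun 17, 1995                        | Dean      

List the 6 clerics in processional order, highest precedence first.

Pereira, Osei, Whitfield, Okonkwo, Reyes, Romero

By dignity: Pereira (Archbishop); then Osei (Abbot); then Whitfield (Archdeacon); then Okonkwo and Reyes (Dean); then Romero (Canon).
Okonkwo and Reyes are each not a chapter member, so the next rule applies.
Okonkwo and Reyes both have date of consecration or institution Jun 17, 1995, so the next rule applies.
Among Okonkwo and Reyes, by years in holy orders (lower first): Okonkwo (28 years) before Reyes (30 years).
Full order: Pereira, Osei, Whitfield, Okonkwo, Reyes, Romero.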